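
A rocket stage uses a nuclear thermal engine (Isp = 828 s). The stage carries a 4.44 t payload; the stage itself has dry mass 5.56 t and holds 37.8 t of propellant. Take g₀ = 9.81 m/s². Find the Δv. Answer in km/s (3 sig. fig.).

Δv ≈ 12.7 km/s

v_e = Isp · g₀ = 828 × 9.81 = 8122.7 m/s.
m₀ = payload + dry + propellant = 4.44 + 5.56 + 37.8 = 47.8 t.
m_f = payload + dry = 4.44 + 5.56 = 10 t.
Δv = v_e · ln(m₀/m_f) = 8122.7 × ln(4.78) = 8122.7 × 1.5644 ≈ 12707.4 m/s.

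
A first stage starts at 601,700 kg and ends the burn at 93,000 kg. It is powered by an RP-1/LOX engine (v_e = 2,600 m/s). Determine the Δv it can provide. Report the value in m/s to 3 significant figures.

Δv ≈ 4850 m/s

From the ideal rocket equation, Δv = v_e · ln(m₀/m_f) = 2600.0 × ln(6.47) = 2600.0 × 1.8672 ≈ 4854.6 m/s.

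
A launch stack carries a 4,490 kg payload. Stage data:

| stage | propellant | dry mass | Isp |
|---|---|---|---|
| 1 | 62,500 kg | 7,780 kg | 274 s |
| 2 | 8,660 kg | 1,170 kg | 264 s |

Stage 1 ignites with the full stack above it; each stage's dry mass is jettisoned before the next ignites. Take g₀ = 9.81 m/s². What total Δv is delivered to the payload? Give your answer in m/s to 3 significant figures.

Δv ≈ 6010 m/s

Ignition mass of stage 1 = 62,500+7,780 + 8,660+1,170 + 4,490 = 84,600 kg.
Stage 1: m₀ = 84,600 kg, m_f = 84,600 − 62,500 = 22,100 kg; Δv = 274×9.81×ln(3.828) = 2687.9×1.3424 ≈ 3608 m/s.
Stage 2: m₀ = 14,320 kg, m_f = 14,320 − 8,660 = 5,660 kg; Δv = 264×9.81×ln(2.53) = 2589.8×0.9282 ≈ 2404 m/s.
Total Δv = 3608 + 2404 = 6012 m/s.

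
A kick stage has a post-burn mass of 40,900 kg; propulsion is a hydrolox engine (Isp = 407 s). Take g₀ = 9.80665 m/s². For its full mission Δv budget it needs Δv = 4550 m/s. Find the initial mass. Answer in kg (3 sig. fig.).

initial mass ≈ 128000 kg

v_e = Isp · g₀ = 407 × 9.80665 = 3991.3 m/s.
From the ideal rocket equation, m₀/m_f = exp(Δv / v_e) = exp(4550 / 3991.3) = exp(1.1400) = 3.1267.
m₀ = m_f × 3.1267 = 40,900 × 3.1267 = 127,882 kg.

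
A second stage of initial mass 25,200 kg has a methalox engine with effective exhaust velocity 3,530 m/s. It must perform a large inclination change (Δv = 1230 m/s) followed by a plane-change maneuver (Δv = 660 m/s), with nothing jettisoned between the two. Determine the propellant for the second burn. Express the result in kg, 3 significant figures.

After the first burn: m = 25200 × exp(−1230/3530.0) = 25200 × 0.70579 = 17,785.9 kg.
After the second burn: m = 17,785.9 × exp(−660/3530.0) = 17,785.9 × 0.82947 = 14,752.9 kg.
Second-burn propellant = 17,785.9 − 14,752.9 = 3,033 kg.

propellant for the second burn ≈ 3030 kg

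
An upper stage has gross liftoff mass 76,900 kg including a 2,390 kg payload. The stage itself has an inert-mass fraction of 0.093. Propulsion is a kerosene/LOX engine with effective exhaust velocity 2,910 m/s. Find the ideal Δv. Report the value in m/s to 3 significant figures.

Stage wet mass = m₀ − payload = 76,900 − 2,390 = 74,510 kg.
Stage dry mass = ε × stage wet mass = 0.093 × 74,510 = 6,929.43 kg.
Burnout mass m_f = stage dry + payload = 6,929.43 + 2,390 = 9,319.43 kg.
From the ideal rocket equation, Δv = v_e · ln(76,900/9,319.43) = 2910.0 × ln(8.252) = 2910.0 × 2.1104 ≈ 6141 m/s.

Δv ≈ 6140 m/s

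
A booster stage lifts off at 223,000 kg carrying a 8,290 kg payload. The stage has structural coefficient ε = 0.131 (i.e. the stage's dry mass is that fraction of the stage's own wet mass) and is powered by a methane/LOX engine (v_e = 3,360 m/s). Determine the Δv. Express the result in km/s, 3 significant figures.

Stage wet mass = m₀ − payload = 223,000 − 8,290 = 214,710 kg.
Stage dry mass = ε × stage wet mass = 0.131 × 214,710 = 28,127 kg.
Burnout mass m_f = stage dry + payload = 28,127 + 8,290 = 36,417 kg.
Using Δv = v_e ln(m₀/m_f): Δv = v_e · ln(223,000/36,417) = 3360.0 × ln(6.124) = 3360.0 × 1.8121 ≈ 6089 m/s.

Δv ≈ 6.09 km/s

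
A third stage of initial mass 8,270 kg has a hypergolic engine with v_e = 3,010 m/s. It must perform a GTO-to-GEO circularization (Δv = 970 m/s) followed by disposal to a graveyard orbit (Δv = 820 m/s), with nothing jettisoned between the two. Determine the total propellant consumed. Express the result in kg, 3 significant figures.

After the first burn: m = 8270 × exp(−970/3010.0) = 8270 × 0.72451 = 5,991.7 kg.
After the second burn: m = 5,991.7 × exp(−820/3010.0) = 5,991.7 × 0.76153 = 4,562.86 kg.
Total propellant = m₀ − m_final = 8270 − 4,562.86 = 3,707.14 kg.

total propellant consumed ≈ 3710 kg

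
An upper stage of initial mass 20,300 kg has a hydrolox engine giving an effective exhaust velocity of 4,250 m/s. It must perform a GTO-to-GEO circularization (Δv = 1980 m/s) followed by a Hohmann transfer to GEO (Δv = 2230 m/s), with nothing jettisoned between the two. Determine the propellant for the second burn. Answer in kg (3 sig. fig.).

propellant for the second burn ≈ 5200 kg

After the first burn: m = 20300 × exp(−1980/4250.0) = 20300 × 0.62758 = 12,739.9 kg.
After the second burn: m = 12,739.9 × exp(−2230/4250.0) = 12,739.9 × 0.59173 = 7,538.58 kg.
Second-burn propellant = 12,739.9 − 7,538.58 = 5,201.32 kg.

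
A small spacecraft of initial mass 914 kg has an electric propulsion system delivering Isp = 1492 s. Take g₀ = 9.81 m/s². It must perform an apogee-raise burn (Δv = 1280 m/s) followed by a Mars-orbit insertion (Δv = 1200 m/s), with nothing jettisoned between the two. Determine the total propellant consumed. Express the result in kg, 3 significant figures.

total propellant consumed ≈ 142 kg

v_e = Isp · g₀ = 1492 × 9.81 = 14636.5 m/s.
After the first burn: m = 914 × exp(−1280/14636.5) = 914 × 0.91626 = 837.462 kg.
After the second burn: m = 837.462 × exp(−1200/14636.5) = 837.462 × 0.92128 = 771.537 kg.
Total propellant = m₀ − m_final = 914 − 771.537 = 142.463 kg.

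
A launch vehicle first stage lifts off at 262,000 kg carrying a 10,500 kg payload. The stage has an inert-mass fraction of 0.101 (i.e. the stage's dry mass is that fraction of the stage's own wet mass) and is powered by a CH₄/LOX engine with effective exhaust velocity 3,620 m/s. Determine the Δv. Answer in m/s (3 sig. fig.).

Δv ≈ 7190 m/s

Stage wet mass = m₀ − payload = 262,000 − 10,500 = 251,500 kg.
Stage dry mass = ε × stage wet mass = 0.101 × 251,500 = 25,401.5 kg.
Burnout mass m_f = stage dry + payload = 25,401.5 + 10,500 = 35,901.5 kg.
From the ideal rocket equation, Δv = v_e · ln(262,000/35,901.5) = 3620.0 × ln(7.298) = 3620.0 × 1.9876 ≈ 7195 m/s.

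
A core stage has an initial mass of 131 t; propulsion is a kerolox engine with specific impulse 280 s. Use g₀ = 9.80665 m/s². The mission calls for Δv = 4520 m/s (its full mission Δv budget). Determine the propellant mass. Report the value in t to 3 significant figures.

v_e = Isp · g₀ = 280 × 9.80665 = 2745.9 m/s.
From the ideal rocket equation, m₀/m_f = exp(Δv / v_e) = exp(4520 / 2745.9) = exp(1.6461) = 5.1868.
m_f = 131 / 5.1868 = 25.2564 t, so propellant = m₀ − m_f = 131 − 25.2564 = 105.7436 t.

propellant mass ≈ 106 t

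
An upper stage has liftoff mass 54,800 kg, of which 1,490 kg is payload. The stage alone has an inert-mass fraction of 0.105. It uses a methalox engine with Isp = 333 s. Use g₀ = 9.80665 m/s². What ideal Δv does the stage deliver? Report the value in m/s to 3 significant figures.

Δv ≈ 6680 m/s

Stage wet mass = m₀ − payload = 54,800 − 1,490 = 53,310 kg.
Stage dry mass = ε × stage wet mass = 0.105 × 53,310 = 5,597.55 kg.
Burnout mass m_f = stage dry + payload = 5,597.55 + 1,490 = 7,087.55 kg.
v_e = Isp · g₀ = 333 × 9.80665 = 3265.6 m/s.
By the Tsiolkovsky rocket equation, Δv = v_e · ln(54,800/7,087.55) = 3265.6 × ln(7.732) = 3265.6 × 2.0454 ≈ 6679 m/s.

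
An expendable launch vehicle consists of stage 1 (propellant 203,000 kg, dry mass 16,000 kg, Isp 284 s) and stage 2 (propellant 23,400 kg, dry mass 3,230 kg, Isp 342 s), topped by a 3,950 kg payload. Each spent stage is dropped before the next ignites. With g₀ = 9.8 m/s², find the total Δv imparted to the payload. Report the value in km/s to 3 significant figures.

Δv ≈ 9.53 km/s

Ignition mass of stage 1 = 203,000+16,000 + 23,400+3,230 + 3,950 = 249,580 kg.
Stage 1: m₀ = 249,580 kg, m_f = 249,580 − 203,000 = 46,580 kg; Δv = 284×9.8×ln(5.358) = 2783.2×1.6786 ≈ 4672 m/s.
Stage 2: m₀ = 30,580 kg, m_f = 30,580 − 23,400 = 7,180 kg; Δv = 342×9.8×ln(4.259) = 3351.6×1.4490 ≈ 4857 m/s.
Total Δv = 4672 + 4857 = 9529 m/s.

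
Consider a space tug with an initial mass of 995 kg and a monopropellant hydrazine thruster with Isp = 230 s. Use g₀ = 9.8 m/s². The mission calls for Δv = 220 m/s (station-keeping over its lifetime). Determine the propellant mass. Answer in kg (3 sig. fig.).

v_e = Isp · g₀ = 230 × 9.8 = 2254.0 m/s.
Rocket equation: m₀/m_f = exp(Δv / v_e) = exp(220 / 2254.0) = exp(0.0976) = 1.1025.
m_f = 995 / 1.1025 = 902.494 kg, so propellant = m₀ − m_f = 995 − 902.494 = 92.506 kg.

propellant mass ≈ 92.5 kg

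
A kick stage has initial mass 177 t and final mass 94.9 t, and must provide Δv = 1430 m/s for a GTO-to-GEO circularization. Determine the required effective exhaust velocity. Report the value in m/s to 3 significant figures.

v_e ≈ 2290 m/s

ln(m₀/m_f) = ln(177000/94900) = ln(1.865) = 0.6233.
From the ideal rocket equation, v_e = Δv / ln(m₀/m_f) = 1430 / 0.6233 = 2294.1 m/s.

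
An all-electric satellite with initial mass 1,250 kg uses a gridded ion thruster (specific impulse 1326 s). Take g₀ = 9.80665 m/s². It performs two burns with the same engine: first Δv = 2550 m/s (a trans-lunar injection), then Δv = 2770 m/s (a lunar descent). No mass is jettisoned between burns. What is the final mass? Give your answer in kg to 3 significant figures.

v_e = Isp · g₀ = 1326 × 9.80665 = 13003.6 m/s.
After the first burn: m = 1250 × exp(−2550/13003.6) = 1250 × 0.82193 = 1,027.41 kg.
After the second burn: m = 1,027.41 × exp(−2770/13003.6) = 1,027.41 × 0.80814 = 830.291 kg.

final mass ≈ 830 kg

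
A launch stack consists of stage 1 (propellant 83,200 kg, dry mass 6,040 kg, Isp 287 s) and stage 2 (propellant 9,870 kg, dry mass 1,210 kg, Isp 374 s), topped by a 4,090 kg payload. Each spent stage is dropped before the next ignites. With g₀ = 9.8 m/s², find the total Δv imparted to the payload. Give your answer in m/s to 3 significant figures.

Δv ≈ 8340 m/s

Ignition mass of stage 1 = 83,200+6,040 + 9,870+1,210 + 4,090 = 104,410 kg.
Stage 1: m₀ = 104,410 kg, m_f = 104,410 − 83,200 = 21,210 kg; Δv = 287×9.8×ln(4.923) = 2812.6×1.5939 ≈ 4483 m/s.
Stage 2: m₀ = 15,170 kg, m_f = 15,170 − 9,870 = 5,300 kg; Δv = 374×9.8×ln(2.862) = 3665.2×1.0516 ≈ 3854 m/s.
Total Δv = 4483 + 3854 = 8337 m/s.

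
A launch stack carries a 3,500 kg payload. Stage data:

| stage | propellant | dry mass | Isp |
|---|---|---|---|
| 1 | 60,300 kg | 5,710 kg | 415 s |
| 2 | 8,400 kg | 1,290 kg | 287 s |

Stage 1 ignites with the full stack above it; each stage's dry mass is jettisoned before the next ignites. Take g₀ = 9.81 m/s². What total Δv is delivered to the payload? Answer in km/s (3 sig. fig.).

Δv ≈ 8.69 km/s

Ignition mass of stage 1 = 60,300+5,710 + 8,400+1,290 + 3,500 = 79,200 kg.
Stage 1: m₀ = 79,200 kg, m_f = 79,200 − 60,300 = 18,900 kg; Δv = 415×9.81×ln(4.19) = 4071.2×1.4328 ≈ 5833 m/s.
Stage 2: m₀ = 13,190 kg, m_f = 13,190 − 8,400 = 4,790 kg; Δv = 287×9.81×ln(2.754) = 2815.5×1.0129 ≈ 2852 m/s.
Total Δv = 5833 + 2852 = 8685 m/s.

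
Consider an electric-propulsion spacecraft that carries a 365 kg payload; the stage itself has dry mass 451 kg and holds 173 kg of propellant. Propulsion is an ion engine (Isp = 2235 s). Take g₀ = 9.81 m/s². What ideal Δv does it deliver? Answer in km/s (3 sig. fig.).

Δv ≈ 4.22 km/s

v_e = Isp · g₀ = 2235 × 9.81 = 21925.4 m/s.
m₀ = payload + dry + propellant = 365 + 451 + 173 = 989 kg.
m_f = payload + dry = 365 + 451 = 816 kg.
From the ideal rocket equation, Δv = v_e · ln(m₀/m_f) = 21925.4 × ln(1.212) = 21925.4 × 0.1923 ≈ 4215.8 m/s.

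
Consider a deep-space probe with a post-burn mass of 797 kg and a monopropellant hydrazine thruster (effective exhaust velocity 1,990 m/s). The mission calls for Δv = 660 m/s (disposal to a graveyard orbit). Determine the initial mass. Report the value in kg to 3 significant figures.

initial mass ≈ 1110 kg

m₀/m_f = exp(Δv / v_e) = exp(660 / 1990.0) = exp(0.3317) = 1.3933.
m₀ = m_f × 1.3933 = 797 × 1.3933 = 1,110.46 kg.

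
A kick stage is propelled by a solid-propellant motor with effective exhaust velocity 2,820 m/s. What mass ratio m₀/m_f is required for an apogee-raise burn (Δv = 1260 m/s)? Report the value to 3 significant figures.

m₀/m_f = exp(Δv / v_e) = exp(1260 / 2820.0) = exp(0.4468) = 1.5633.

mass ratio ≈ 1.56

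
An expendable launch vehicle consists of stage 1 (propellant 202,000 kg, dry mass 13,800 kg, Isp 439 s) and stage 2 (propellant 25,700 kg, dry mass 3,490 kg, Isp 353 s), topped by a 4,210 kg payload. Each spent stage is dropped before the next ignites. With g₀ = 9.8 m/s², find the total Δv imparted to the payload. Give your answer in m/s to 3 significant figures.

Ignition mass of stage 1 = 202,000+13,800 + 25,700+3,490 + 4,210 = 249,200 kg.
Stage 1: m₀ = 249,200 kg, m_f = 249,200 − 202,000 = 47,200 kg; Δv = 439×9.8×ln(5.28) = 4302.2×1.6639 ≈ 7158 m/s.
Stage 2: m₀ = 33,400 kg, m_f = 33,400 − 25,700 = 7,700 kg; Δv = 353×9.8×ln(4.338) = 3459.4×1.4673 ≈ 5076 m/s.
Total Δv = 7158 + 5076 = 12234 m/s.

Δv ≈ 12200 m/s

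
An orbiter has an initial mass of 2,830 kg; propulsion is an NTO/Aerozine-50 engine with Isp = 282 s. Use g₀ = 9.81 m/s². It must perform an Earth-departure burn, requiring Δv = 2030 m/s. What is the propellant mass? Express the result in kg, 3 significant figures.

propellant mass ≈ 1470 kg

v_e = Isp · g₀ = 282 × 9.81 = 2766.4 m/s.
m₀/m_f = exp(Δv / v_e) = exp(2030 / 2766.4) = exp(0.7338) = 2.0830.
m_f = 2,830 / 2.0830 = 1,358.62 kg, so propellant = m₀ − m_f = 2,830 − 1,358.62 = 1,471.38 kg.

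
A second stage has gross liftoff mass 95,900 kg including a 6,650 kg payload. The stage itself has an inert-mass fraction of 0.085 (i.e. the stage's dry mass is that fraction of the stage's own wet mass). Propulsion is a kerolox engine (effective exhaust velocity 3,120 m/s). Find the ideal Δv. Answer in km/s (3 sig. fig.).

Stage wet mass = m₀ − payload = 95,900 − 6,650 = 89,250 kg.
Stage dry mass = ε × stage wet mass = 0.085 × 89,250 = 7,586.25 kg.
Burnout mass m_f = stage dry + payload = 7,586.25 + 6,650 = 14,236.25 kg.
By the Tsiolkovsky rocket equation, Δv = v_e · ln(95,900/14,236.25) = 3120.0 × ln(6.736) = 3120.0 × 1.9075 ≈ 5951 m/s.

Δv ≈ 5.95 km/s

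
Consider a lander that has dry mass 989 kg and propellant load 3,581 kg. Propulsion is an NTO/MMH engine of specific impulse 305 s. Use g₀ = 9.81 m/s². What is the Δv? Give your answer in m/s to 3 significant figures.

Δv ≈ 4580 m/s

v_e = Isp · g₀ = 305 × 9.81 = 2992.1 m/s.
m₀ = m_dry + m_prop = 989 + 3,581 = 4,570 kg.
Using Δv = v_e ln(m₀/m_f): Δv = v_e · ln(m₀/m_f) = 2992.1 × ln(4.621) = 2992.1 × 1.5306 ≈ 4579.6 m/s.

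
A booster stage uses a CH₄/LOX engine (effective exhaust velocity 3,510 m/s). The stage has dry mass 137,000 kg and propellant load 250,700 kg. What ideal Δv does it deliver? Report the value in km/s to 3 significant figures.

m₀ = m_dry + m_prop = 137,000 + 250,700 = 387,700 kg.
Δv = v_e · ln(m₀/m_f) = 3510.0 × ln(2.83) = 3510.0 × 1.0403 ≈ 3651.3 m/s.

Δv ≈ 3.65 km/s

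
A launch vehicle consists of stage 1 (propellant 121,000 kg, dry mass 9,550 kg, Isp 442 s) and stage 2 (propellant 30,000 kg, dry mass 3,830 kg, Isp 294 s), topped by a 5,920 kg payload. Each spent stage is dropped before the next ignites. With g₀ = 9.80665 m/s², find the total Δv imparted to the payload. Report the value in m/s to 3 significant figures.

Δv ≈ 9430 m/s

Ignition mass of stage 1 = 121,000+9,550 + 30,000+3,830 + 5,920 = 170,300 kg.
Stage 1: m₀ = 170,300 kg, m_f = 170,300 − 121,000 = 49,300 kg; Δv = 442×9.80665×ln(3.454) = 4334.5×1.2396 ≈ 5373 m/s.
Stage 2: m₀ = 39,750 kg, m_f = 39,750 − 30,000 = 9,750 kg; Δv = 294×9.80665×ln(4.077) = 2883.2×1.4053 ≈ 4052 m/s.
Total Δv = 5373 + 4052 = 9425 m/s.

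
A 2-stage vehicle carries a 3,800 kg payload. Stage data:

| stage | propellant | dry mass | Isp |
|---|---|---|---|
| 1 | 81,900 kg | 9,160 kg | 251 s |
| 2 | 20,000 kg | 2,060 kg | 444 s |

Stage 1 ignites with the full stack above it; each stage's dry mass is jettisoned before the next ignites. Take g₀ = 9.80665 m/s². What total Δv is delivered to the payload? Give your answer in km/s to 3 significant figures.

Δv ≈ 9.43 km/s

Ignition mass of stage 1 = 81,900+9,160 + 20,000+2,060 + 3,800 = 116,920 kg.
Stage 1: m₀ = 116,920 kg, m_f = 116,920 − 81,900 = 35,020 kg; Δv = 251×9.80665×ln(3.339) = 2461.5×1.2056 ≈ 2967 m/s.
Stage 2: m₀ = 25,860 kg, m_f = 25,860 − 20,000 = 5,860 kg; Δv = 444×9.80665×ln(4.413) = 4354.2×1.4845 ≈ 6464 m/s.
Total Δv = 2967 + 6464 = 9431 m/s.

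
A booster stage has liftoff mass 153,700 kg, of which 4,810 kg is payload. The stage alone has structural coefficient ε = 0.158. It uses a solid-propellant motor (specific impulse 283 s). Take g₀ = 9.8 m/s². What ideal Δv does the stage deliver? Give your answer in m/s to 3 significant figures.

Δv ≈ 4690 m/s

Stage wet mass = m₀ − payload = 153,700 − 4,810 = 148,890 kg.
Stage dry mass = ε × stage wet mass = 0.158 × 148,890 = 23,524.6 kg.
Burnout mass m_f = stage dry + payload = 23,524.6 + 4,810 = 28,334.6 kg.
v_e = Isp · g₀ = 283 × 9.8 = 2773.4 m/s.
From the ideal rocket equation, Δv = v_e · ln(153,700/28,334.6) = 2773.4 × ln(5.424) = 2773.4 × 1.6909 ≈ 4690 m/s.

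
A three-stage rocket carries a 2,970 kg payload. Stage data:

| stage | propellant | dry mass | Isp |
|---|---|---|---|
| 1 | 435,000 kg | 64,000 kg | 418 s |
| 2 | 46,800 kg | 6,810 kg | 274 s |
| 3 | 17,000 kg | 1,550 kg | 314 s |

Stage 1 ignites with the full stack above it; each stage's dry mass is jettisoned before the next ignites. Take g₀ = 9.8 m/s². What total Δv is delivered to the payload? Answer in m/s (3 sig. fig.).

Δv ≈ 13200 m/s

Ignition mass of stage 1 = 435,000+64,000 + 46,800+6,810 + 17,000+1,550 + 2,970 = 574,130 kg.
Stage 1: m₀ = 574,130 kg, m_f = 574,130 − 435,000 = 139,130 kg; Δv = 418×9.8×ln(4.127) = 4096.4×1.4174 ≈ 5806 m/s.
Stage 2: m₀ = 75,130 kg, m_f = 75,130 − 46,800 = 28,330 kg; Δv = 274×9.8×ln(2.652) = 2685.2×0.9753 ≈ 2619 m/s.
Stage 3: m₀ = 21,520 kg, m_f = 21,520 − 17,000 = 4,520 kg; Δv = 314×9.8×ln(4.761) = 3077.2×1.5605 ≈ 4802 m/s.
Total Δv = 5806 + 2619 + 4802 = 13227 m/s.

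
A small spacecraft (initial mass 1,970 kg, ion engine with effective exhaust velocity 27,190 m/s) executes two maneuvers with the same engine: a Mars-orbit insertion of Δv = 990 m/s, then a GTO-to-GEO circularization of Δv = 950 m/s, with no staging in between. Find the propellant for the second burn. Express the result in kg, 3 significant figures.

After the first burn: m = 1970 × exp(−990/27190.0) = 1970 × 0.96424 = 1,899.55 kg.
After the second burn: m = 1,899.55 × exp(−950/27190.0) = 1,899.55 × 0.96566 = 1,834.32 kg.
Second-burn propellant = 1,899.55 − 1,834.32 = 65.23 kg.

propellant for the second burn ≈ 65.2 kg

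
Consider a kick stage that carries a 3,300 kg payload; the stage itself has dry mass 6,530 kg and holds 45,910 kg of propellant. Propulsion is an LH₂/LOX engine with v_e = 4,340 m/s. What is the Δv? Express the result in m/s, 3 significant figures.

m₀ = payload + dry + propellant = 3,300 + 6,530 + 45,910 = 55,740 kg.
m_f = payload + dry = 3,300 + 6,530 = 9,830 kg.
By the Tsiolkovsky rocket equation, Δv = v_e · ln(m₀/m_f) = 4340.0 × ln(5.67) = 4340.0 × 1.7353 ≈ 7531.0 m/s.

Δv ≈ 7530 m/s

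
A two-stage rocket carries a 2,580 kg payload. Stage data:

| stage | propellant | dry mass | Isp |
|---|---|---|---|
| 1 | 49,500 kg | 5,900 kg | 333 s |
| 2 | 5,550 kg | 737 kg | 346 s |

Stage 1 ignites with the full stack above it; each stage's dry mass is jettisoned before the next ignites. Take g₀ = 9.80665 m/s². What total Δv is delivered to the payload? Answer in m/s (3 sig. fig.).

Δv ≈ 8140 m/s

Ignition mass of stage 1 = 49,500+5,900 + 5,550+737 + 2,580 = 64,267 kg.
Stage 1: m₀ = 64,267 kg, m_f = 64,267 − 49,500 = 14,767 kg; Δv = 333×9.80665×ln(4.352) = 3265.6×1.4707 ≈ 4803 m/s.
Stage 2: m₀ = 8,867 kg, m_f = 8,867 − 5,550 = 3,317 kg; Δv = 346×9.80665×ln(2.673) = 3393.1×0.9833 ≈ 3336 m/s.
Total Δv = 4803 + 3336 = 8139 m/s.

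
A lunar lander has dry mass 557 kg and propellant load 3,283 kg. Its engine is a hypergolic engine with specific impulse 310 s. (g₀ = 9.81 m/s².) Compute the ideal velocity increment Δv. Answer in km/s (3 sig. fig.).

Δv ≈ 5.87 km/s

v_e = Isp · g₀ = 310 × 9.81 = 3041.1 m/s.
m₀ = m_dry + m_prop = 557 + 3,283 = 3,840 kg.
Rocket equation: Δv = v_e · ln(m₀/m_f) = 3041.1 × ln(6.894) = 3041.1 × 1.9307 ≈ 5871.3 m/s.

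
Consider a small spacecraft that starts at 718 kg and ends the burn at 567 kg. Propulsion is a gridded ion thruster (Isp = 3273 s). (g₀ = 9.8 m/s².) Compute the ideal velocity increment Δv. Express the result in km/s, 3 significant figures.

v_e = Isp · g₀ = 3273 × 9.8 = 32075.4 m/s.
Δv = v_e · ln(m₀/m_f) = 32075.4 × ln(1.266) = 32075.4 × 0.2361 ≈ 7573.3 m/s.

Δv ≈ 7.57 km/s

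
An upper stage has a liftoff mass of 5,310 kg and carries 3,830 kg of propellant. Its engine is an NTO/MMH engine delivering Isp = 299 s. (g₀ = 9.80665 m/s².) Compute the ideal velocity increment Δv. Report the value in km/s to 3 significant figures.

v_e = Isp · g₀ = 299 × 9.80665 = 2932.2 m/s.
m_f = m₀ − m_prop = 5,310 − 3,830 = 1,480 kg.
Rocket equation: Δv = v_e · ln(m₀/m_f) = 2932.2 × ln(3.588) = 2932.2 × 1.2775 ≈ 3746.0 m/s.

Δv ≈ 3.75 km/s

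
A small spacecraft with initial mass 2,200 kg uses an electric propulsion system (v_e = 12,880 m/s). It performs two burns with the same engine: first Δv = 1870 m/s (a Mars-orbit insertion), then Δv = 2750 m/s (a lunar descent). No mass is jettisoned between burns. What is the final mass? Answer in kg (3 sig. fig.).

After the first burn: m = 2200 × exp(−1870/12880.0) = 2200 × 0.86486 = 1,902.69 kg.
After the second burn: m = 1,902.69 × exp(−2750/12880.0) = 1,902.69 × 0.80774 = 1,536.88 kg.

final mass ≈ 1540 kg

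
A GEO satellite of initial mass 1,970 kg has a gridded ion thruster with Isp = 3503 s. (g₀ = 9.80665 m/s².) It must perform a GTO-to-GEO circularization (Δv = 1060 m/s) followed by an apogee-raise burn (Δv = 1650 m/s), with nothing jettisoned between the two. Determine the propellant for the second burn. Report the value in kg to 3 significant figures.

propellant for the second burn ≈ 89.6 kg

v_e = Isp · g₀ = 3503 × 9.80665 = 34352.7 m/s.
After the first burn: m = 1970 × exp(−1060/34352.7) = 1970 × 0.96961 = 1,910.13 kg.
After the second burn: m = 1,910.13 × exp(−1650/34352.7) = 1,910.13 × 0.95310 = 1,820.54 kg.
Second-burn propellant = 1,910.13 − 1,820.54 = 89.59 kg.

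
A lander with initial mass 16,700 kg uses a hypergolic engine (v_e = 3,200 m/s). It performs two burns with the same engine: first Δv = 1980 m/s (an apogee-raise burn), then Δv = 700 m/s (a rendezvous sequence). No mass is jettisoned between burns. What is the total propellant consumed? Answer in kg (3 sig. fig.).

total propellant consumed ≈ 9470 kg

After the first burn: m = 16700 × exp(−1980/3200.0) = 16700 × 0.53862 = 8,994.95 kg.
After the second burn: m = 8,994.95 × exp(−700/3200.0) = 8,994.95 × 0.80352 = 7,227.62 kg.
Total propellant = m₀ − m_final = 16700 − 7,227.62 = 9,472.38 kg.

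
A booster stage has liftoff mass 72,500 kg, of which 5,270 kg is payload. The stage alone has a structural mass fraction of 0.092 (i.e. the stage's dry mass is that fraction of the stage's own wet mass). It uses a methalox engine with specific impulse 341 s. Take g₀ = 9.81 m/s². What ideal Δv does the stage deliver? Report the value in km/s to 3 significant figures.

Stage wet mass = m₀ − payload = 72,500 − 5,270 = 67,230 kg.
Stage dry mass = ε × stage wet mass = 0.092 × 67,230 = 6,185.16 kg.
Burnout mass m_f = stage dry + payload = 6,185.16 + 5,270 = 11,455.16 kg.
v_e = Isp · g₀ = 341 × 9.81 = 3345.2 m/s.
Δv = v_e · ln(72,500/11,455.16) = 3345.2 × ln(6.329) = 3345.2 × 1.8451 ≈ 6172 m/s.

Δv ≈ 6.17 km/s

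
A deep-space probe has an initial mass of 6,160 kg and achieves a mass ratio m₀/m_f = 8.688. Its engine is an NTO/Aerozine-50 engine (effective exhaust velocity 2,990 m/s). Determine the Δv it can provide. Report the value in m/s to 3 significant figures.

Δv = v_e · ln(8.688) = 2990.0 × 2.1619 ≈ 6464.2 m/s.

Δv ≈ 6460 m/s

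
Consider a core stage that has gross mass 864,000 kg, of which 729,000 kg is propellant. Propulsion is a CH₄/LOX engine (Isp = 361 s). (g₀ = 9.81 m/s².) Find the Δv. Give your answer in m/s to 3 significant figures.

Δv ≈ 6570 m/s

v_e = Isp · g₀ = 361 × 9.81 = 3541.4 m/s.
m_f = m₀ − m_prop = 864,000 − 729,000 = 135,000 kg.
By the Tsiolkovsky rocket equation, Δv = v_e · ln(m₀/m_f) = 3541.4 × ln(6.4) = 3541.4 × 1.8563 ≈ 6573.9 m/s.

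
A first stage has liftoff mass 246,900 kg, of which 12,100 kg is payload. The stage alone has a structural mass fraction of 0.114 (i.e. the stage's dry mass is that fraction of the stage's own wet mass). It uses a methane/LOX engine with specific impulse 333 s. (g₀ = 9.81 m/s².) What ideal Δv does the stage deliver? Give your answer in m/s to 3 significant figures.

Δv ≈ 6040 m/s

Stage wet mass = m₀ − payload = 246,900 − 12,100 = 234,800 kg.
Stage dry mass = ε × stage wet mass = 0.114 × 234,800 = 26,767.2 kg.
Burnout mass m_f = stage dry + payload = 26,767.2 + 12,100 = 38,867.2 kg.
v_e = Isp · g₀ = 333 × 9.81 = 3266.7 m/s.
From the ideal rocket equation, Δv = v_e · ln(246,900/38,867.2) = 3266.7 × ln(6.352) = 3266.7 × 1.8488 ≈ 6040 m/s.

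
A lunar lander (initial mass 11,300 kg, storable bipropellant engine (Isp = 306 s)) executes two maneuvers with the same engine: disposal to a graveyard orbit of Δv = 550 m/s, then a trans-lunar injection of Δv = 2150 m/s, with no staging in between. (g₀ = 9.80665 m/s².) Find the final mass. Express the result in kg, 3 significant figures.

v_e = Isp · g₀ = 306 × 9.80665 = 3000.8 m/s.
After the first burn: m = 11300 × exp(−550/3000.8) = 11300 × 0.83253 = 9,407.59 kg.
After the second burn: m = 9,407.59 × exp(−2150/3000.8) = 9,407.59 × 0.48847 = 4,595.33 kg.

final mass ≈ 4600 kg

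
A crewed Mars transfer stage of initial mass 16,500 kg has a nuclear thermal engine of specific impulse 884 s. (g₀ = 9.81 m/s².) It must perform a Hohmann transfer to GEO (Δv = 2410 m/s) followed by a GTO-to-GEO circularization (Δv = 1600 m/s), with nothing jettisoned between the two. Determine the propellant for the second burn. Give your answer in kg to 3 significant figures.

propellant for the second burn ≈ 2110 kg

v_e = Isp · g₀ = 884 × 9.81 = 8672.0 m/s.
After the first burn: m = 16500 × exp(−2410/8672.0) = 16500 × 0.75737 = 12,496.6 kg.
After the second burn: m = 12,496.6 × exp(−1600/8672.0) = 12,496.6 × 0.83152 = 10,391.2 kg.
Second-burn propellant = 12,496.6 − 10,391.2 = 2,105.4 kg.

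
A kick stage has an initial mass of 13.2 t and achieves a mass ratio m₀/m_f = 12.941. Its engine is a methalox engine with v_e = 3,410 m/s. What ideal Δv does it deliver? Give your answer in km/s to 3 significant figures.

Δv ≈ 8.73 km/s

Rocket equation: Δv = v_e · ln(12.941) = 3410.0 × 2.5604 ≈ 8731.0 m/s.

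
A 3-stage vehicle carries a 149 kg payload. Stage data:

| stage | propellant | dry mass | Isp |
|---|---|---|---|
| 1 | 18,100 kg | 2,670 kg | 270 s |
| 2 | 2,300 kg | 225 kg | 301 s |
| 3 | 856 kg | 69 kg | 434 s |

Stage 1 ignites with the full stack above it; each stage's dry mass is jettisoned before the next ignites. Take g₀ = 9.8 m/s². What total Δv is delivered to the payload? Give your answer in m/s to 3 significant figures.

Ignition mass of stage 1 = 18,100+2,670 + 2,300+225 + 856+69 + 149 = 24,369 kg.
Stage 1: m₀ = 24,369 kg, m_f = 24,369 − 18,100 = 6,269 kg; Δv = 270×9.8×ln(3.887) = 2646.0×1.3577 ≈ 3592 m/s.
Stage 2: m₀ = 3,599 kg, m_f = 3,599 − 2,300 = 1,299 kg; Δv = 301×9.8×ln(2.771) = 2949.8×1.0191 ≈ 3006 m/s.
Stage 3: m₀ = 1,074 kg, m_f = 1,074 − 856 = 218 kg; Δv = 434×9.8×ln(4.927) = 4253.2×1.5947 ≈ 6782 m/s.
Total Δv = 3592 + 3006 + 6782 = 13380 m/s.

Δv ≈ 13400 m/s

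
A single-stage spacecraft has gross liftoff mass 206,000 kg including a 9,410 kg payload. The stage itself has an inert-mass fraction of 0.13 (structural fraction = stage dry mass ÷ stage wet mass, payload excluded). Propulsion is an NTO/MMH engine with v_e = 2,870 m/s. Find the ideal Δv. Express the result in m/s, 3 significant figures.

Stage wet mass = m₀ − payload = 206,000 − 9,410 = 196,590 kg.
Stage dry mass = ε × stage wet mass = 0.13 × 196,590 = 25,556.7 kg.
Burnout mass m_f = stage dry + payload = 25,556.7 + 9,410 = 34,966.7 kg.
By the Tsiolkovsky rocket equation, Δv = v_e · ln(206,000/34,966.7) = 2870.0 × ln(5.891) = 2870.0 × 1.7735 ≈ 5090 m/s.

Δv ≈ 5090 m/s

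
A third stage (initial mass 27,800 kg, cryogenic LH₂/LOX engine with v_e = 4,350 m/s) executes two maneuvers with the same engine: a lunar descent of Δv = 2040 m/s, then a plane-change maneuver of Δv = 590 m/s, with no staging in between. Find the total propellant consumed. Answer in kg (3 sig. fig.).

After the first burn: m = 27800 × exp(−2040/4350.0) = 27800 × 0.62565 = 17,393.1 kg.
After the second burn: m = 17,393.1 × exp(−590/4350.0) = 17,393.1 × 0.87316 = 15,187 kg.
Total propellant = m₀ − m_final = 27800 − 15,187 = 12,613 kg.

total propellant consumed ≈ 12600 kg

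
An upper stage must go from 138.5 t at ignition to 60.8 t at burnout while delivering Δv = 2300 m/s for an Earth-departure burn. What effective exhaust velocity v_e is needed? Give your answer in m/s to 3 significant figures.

v_e ≈ 2790 m/s

ln(m₀/m_f) = ln(138500/60800) = ln(2.278) = 0.8233.
By the Tsiolkovsky rocket equation, v_e = Δv / ln(m₀/m_f) = 2300 / 0.8233 = 2793.7 m/s.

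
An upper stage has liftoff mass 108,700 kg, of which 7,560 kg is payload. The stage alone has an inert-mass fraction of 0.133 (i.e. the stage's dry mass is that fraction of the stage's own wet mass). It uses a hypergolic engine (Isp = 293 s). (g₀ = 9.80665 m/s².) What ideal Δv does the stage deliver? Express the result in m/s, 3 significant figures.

Δv ≈ 4720 m/s

Stage wet mass = m₀ − payload = 108,700 − 7,560 = 101,140 kg.
Stage dry mass = ε × stage wet mass = 0.133 × 101,140 = 13,451.6 kg.
Burnout mass m_f = stage dry + payload = 13,451.6 + 7,560 = 21,011.6 kg.
v_e = Isp · g₀ = 293 × 9.80665 = 2873.3 m/s.
Δv = v_e · ln(108,700/21,011.6) = 2873.3 × ln(5.173) = 2873.3 × 1.6435 ≈ 4722 m/s.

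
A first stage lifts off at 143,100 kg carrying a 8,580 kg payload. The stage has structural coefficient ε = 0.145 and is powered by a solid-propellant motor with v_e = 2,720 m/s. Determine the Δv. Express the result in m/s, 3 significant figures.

Stage wet mass = m₀ − payload = 143,100 − 8,580 = 134,520 kg.
Stage dry mass = ε × stage wet mass = 0.145 × 134,520 = 19,505.4 kg.
Burnout mass m_f = stage dry + payload = 19,505.4 + 8,580 = 28,085.4 kg.
Δv = v_e · ln(143,100/28,085.4) = 2720.0 × ln(5.095) = 2720.0 × 1.6283 ≈ 4429 m/s.

Δv ≈ 4430 m/s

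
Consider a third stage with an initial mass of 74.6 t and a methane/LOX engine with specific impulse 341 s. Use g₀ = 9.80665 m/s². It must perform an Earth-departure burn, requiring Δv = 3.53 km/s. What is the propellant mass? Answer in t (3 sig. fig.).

propellant mass ≈ 48.6 t

v_e = Isp · g₀ = 341 × 9.80665 = 3344.1 m/s.
m₀/m_f = exp(Δv / v_e) = exp(3530 / 3344.1) = exp(1.0556) = 2.8737.
m_f = 74.6 / 2.8737 = 25.9596 t, so propellant = m₀ − m_f = 74.6 − 25.9596 = 48.6404 t.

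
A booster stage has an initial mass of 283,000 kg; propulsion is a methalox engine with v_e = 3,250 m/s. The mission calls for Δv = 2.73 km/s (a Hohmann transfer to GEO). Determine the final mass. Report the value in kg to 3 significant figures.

final mass ≈ 122000 kg

From the ideal rocket equation, m₀/m_f = exp(Δv / v_e) = exp(2730 / 3250.0) = exp(0.8400) = 2.3164.
m_f = m₀ / 2.3164 = 283,000 / 2.3164 = 122,172 kg.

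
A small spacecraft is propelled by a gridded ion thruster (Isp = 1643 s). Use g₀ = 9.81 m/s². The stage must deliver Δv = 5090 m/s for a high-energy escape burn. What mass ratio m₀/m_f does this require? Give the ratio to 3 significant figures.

v_e = Isp · g₀ = 1643 × 9.81 = 16117.8 m/s.
By the Tsiolkovsky rocket equation, m₀/m_f = exp(Δv / v_e) = exp(5090 / 16117.8) = exp(0.3158) = 1.3714.

mass ratio ≈ 1.37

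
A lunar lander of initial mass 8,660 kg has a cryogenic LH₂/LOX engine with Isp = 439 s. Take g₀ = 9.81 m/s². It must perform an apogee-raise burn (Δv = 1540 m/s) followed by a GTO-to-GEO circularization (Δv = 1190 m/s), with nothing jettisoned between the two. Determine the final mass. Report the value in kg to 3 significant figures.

final mass ≈ 4590 kg

v_e = Isp · g₀ = 439 × 9.81 = 4306.6 m/s.
After the first burn: m = 8660 × exp(−1540/4306.6) = 8660 × 0.69936 = 6,056.46 kg.
After the second burn: m = 6,056.46 × exp(−1190/4306.6) = 6,056.46 × 0.75857 = 4,594.25 kg.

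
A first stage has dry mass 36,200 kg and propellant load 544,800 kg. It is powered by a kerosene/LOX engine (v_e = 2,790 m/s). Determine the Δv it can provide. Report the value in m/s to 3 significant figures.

m₀ = m_dry + m_prop = 36,200 + 544,800 = 581,000 kg.
Δv = v_e · ln(m₀/m_f) = 2790.0 × ln(16.05) = 2790.0 × 2.7757 ≈ 7744.2 m/s.

Δv ≈ 7740 m/s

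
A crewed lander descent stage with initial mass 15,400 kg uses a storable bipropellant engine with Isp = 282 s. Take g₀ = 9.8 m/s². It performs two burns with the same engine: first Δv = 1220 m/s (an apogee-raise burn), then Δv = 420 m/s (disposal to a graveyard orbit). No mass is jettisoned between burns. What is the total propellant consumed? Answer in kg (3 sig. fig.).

total propellant consumed ≈ 6890 kg

v_e = Isp · g₀ = 282 × 9.8 = 2763.6 m/s.
After the first burn: m = 15400 × exp(−1220/2763.6) = 15400 × 0.64310 = 9,903.74 kg.
After the second burn: m = 9,903.74 × exp(−420/2763.6) = 9,903.74 × 0.85901 = 8,507.41 kg.
Total propellant = m₀ − m_final = 15400 − 8,507.41 = 6,892.59 kg.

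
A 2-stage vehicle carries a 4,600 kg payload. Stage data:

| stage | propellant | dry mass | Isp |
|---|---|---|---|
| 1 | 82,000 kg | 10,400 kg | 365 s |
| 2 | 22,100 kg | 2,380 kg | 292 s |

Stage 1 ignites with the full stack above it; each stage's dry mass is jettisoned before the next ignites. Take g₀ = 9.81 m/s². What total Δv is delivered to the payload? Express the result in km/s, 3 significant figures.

Δv ≈ 8.11 km/s

Ignition mass of stage 1 = 82,000+10,400 + 22,100+2,380 + 4,600 = 121,480 kg.
Stage 1: m₀ = 121,480 kg, m_f = 121,480 − 82,000 = 39,480 kg; Δv = 365×9.81×ln(3.077) = 3580.7×1.1240 ≈ 4024 m/s.
Stage 2: m₀ = 29,080 kg, m_f = 29,080 − 22,100 = 6,980 kg; Δv = 292×9.81×ln(4.166) = 2864.5×1.4270 ≈ 4088 m/s.
Total Δv = 4024 + 4088 = 8112 m/s.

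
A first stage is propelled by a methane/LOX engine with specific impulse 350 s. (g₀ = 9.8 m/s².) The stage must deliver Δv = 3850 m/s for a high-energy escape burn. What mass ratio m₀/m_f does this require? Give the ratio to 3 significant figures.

mass ratio ≈ 3.07

v_e = Isp · g₀ = 350 × 9.8 = 3430.0 m/s.
From the ideal rocket equation, m₀/m_f = exp(Δv / v_e) = exp(3850 / 3430.0) = exp(1.1224) = 3.0724.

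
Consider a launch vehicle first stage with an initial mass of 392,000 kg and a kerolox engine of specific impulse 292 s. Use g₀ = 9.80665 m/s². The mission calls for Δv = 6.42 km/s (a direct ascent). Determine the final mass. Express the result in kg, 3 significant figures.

final mass ≈ 41600 kg

v_e = Isp · g₀ = 292 × 9.80665 = 2863.5 m/s.
By the Tsiolkovsky rocket equation, m₀/m_f = exp(Δv / v_e) = exp(6420 / 2863.5) = exp(2.2420) = 9.4119.
m_f = m₀ / 9.4119 = 392,000 / 9.4119 = 41,649.4 kg.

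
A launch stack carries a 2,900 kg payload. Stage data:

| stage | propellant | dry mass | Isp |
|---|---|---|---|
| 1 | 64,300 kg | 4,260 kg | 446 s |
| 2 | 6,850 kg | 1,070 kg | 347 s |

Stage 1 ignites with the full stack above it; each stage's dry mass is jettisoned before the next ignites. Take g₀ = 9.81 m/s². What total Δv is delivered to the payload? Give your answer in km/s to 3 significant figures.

Ignition mass of stage 1 = 64,300+4,260 + 6,850+1,070 + 2,900 = 79,380 kg.
Stage 1: m₀ = 79,380 kg, m_f = 79,380 − 64,300 = 15,080 kg; Δv = 446×9.81×ln(5.264) = 4375.3×1.6609 ≈ 7267 m/s.
Stage 2: m₀ = 10,820 kg, m_f = 10,820 − 6,850 = 3,970 kg; Δv = 347×9.81×ln(2.725) = 3404.1×1.0026 ≈ 3413 m/s.
Total Δv = 7267 + 3413 = 10680 m/s.

Δv ≈ 10.7 km/s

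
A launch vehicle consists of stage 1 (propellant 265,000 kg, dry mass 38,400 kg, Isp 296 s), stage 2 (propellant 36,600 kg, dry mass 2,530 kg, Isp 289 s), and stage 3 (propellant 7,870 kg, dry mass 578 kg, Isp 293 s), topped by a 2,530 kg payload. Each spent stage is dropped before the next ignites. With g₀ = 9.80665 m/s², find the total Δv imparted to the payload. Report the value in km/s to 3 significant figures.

Ignition mass of stage 1 = 265,000+38,400 + 36,600+2,530 + 7,870+578 + 2,530 = 353,508 kg.
Stage 1: m₀ = 353,508 kg, m_f = 353,508 − 265,000 = 88,508 kg; Δv = 296×9.80665×ln(3.994) = 2902.8×1.3848 ≈ 4020 m/s.
Stage 2: m₀ = 50,108 kg, m_f = 50,108 − 36,600 = 13,508 kg; Δv = 289×9.80665×ln(3.71) = 2834.1×1.3109 ≈ 3715 m/s.
Stage 3: m₀ = 10,978 kg, m_f = 10,978 − 7,870 = 3,108 kg; Δv = 293×9.80665×ln(3.532) = 2873.3×1.2619 ≈ 3626 m/s.
Total Δv = 4020 + 3715 + 3626 = 11361 m/s.

Δv ≈ 11.4 km/s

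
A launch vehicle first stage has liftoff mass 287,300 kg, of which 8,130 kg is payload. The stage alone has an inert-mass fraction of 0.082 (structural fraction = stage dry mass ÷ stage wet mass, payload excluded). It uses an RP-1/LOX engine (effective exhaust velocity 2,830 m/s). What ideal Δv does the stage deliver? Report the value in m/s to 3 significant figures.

Stage wet mass = m₀ − payload = 287,300 − 8,130 = 279,170 kg.
Stage dry mass = ε × stage wet mass = 0.082 × 279,170 = 22,891.9 kg.
Burnout mass m_f = stage dry + payload = 22,891.9 + 8,130 = 31,021.9 kg.
Using Δv = v_e ln(m₀/m_f): Δv = v_e · ln(287,300/31,021.9) = 2830.0 × ln(9.261) = 2830.0 × 2.2258 ≈ 6299 m/s.

Δv ≈ 6300 m/s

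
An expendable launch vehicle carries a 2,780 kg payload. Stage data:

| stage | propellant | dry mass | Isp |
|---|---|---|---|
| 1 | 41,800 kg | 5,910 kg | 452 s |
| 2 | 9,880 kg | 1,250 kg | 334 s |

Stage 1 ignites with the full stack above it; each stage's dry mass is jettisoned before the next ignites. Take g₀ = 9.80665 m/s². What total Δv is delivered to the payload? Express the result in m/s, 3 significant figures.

Δv ≈ 9090 m/s

Ignition mass of stage 1 = 41,800+5,910 + 9,880+1,250 + 2,780 = 61,620 kg.
Stage 1: m₀ = 61,620 kg, m_f = 61,620 − 41,800 = 19,820 kg; Δv = 452×9.80665×ln(3.109) = 4432.6×1.1343 ≈ 5028 m/s.
Stage 2: m₀ = 13,910 kg, m_f = 13,910 − 9,880 = 4,030 kg; Δv = 334×9.80665×ln(3.452) = 3275.4×1.2388 ≈ 4058 m/s.
Total Δv = 5028 + 4058 = 9086 m/s.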